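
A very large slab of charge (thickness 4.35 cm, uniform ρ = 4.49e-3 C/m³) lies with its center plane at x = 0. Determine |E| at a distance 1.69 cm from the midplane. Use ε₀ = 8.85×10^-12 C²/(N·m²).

E ≈ 8.57e6 V/m

By symmetry E is perpendicular to the slab. A Gaussian pillbox from −1.69 cm to +1.69 cm (face area A) lies entirely within the slab.
Q_enc = ρ·(2x)·A and flux = 2EA, so 2EA = 2ρxA/ε₀ ⇒ E = |ρ|x/ε₀.
E = (4.49e-3)(0.0169)/(8.85×10^-12) = 8.57e6 N/C.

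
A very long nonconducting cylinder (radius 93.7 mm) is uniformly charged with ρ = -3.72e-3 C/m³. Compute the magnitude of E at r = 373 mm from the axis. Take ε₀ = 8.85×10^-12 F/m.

Choose a coaxial cylinder of radius r = 373 mm (arbitrary length L) as the Gaussian surface (r > 93.7 mm, full cross-section enclosed).
λ_enc = ρ·πR² = (-3.72×10^-3)π(0.0937)² = -1.026e-4 C/m.
Since E is radial and uniform over the curved surface, Φ = E·2πrL = Q_enc/ε₀ = λ_enc L/ε₀.
E = |λ_enc|/(2πε₀r) = (1.026×10^-4)/(2π·8.85×10^-12·0.373) = 4.95e6 N/C.

|E| = 4.95×10^6 V/m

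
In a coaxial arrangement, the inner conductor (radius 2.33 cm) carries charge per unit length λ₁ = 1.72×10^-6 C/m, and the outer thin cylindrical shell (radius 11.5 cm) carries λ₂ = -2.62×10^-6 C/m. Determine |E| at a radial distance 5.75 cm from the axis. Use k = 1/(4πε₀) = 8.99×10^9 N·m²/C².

|E| = 5.38×10^5 N/C

Coaxial Gaussian cylinder, radius r = 5.75 cm, length L (between the conductors, 2.33 cm < r < 11.5 cm).
The shell at 11.5 cm lies outside the Gaussian surface, so λ_enc = λ₁ = 1.72e-6 C/m.
Gauss's law: E·2πrL = λ_enc L/ε₀.
E = 2k|λ_enc|/r = 2(8.99×10^9)(1.72e-6)/(0.0575) = 5.38×10^5 N/C.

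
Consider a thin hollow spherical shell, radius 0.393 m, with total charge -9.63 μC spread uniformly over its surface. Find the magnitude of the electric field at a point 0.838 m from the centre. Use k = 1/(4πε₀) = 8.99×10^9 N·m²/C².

E = 1.23×10^5 N/C

By spherical symmetry E is radial; choose a Gaussian sphere of radius r = 0.838 m (r > 0.393 m).
The entire shell is enclosed: Q_enc = -9.63×10^-6 C.
Gauss's law: E·4πr² = Q_enc/ε₀.
E = k|Q_enc|/r² = (8.99×10^9)(9.63×10^-6)/(0.838)² = 1.23×10^5 N/C.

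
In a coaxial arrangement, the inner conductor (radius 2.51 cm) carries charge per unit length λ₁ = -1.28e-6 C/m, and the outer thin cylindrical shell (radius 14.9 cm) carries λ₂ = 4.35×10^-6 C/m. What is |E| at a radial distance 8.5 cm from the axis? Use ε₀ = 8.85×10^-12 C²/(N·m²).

E ≈ 2.71×10^5 N/C

Take a coaxial cylindrical Gaussian surface of radius r = 8.5 cm and length L (between the conductors, 2.51 cm < r < 14.9 cm).
The shell at 14.9 cm lies outside the Gaussian surface, so λ_enc = λ₁ = -1.28×10^-6 C/m.
Gauss's law: E·2πrL = λ_enc L/ε₀.
E = |λ_enc|/(2πε₀r) = (1.28×10^-6)/(2π·8.85×10^-12·0.085) = 2.71e5 N/C.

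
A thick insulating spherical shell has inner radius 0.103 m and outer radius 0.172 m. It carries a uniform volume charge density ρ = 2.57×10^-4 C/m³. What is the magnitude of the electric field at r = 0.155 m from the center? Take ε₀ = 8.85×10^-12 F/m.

|E| ≈ 1.06×10^6 V/m

Use a concentric Gaussian sphere at r = 0.155 m (within the shell material, 0.103 m < r < 0.172 m).
Enclosed charge is the volume from a to r: Q_enc = (4π/3)ρ(r³ − a³) = 2.832×10^-6 C.
Since E is radial and uniform over the Gaussian sphere, Φ = E·4πr² = Q_enc/ε₀.
E = |Q_enc|/(4πε₀r²) = (2.832e-6)/(4π·8.85×10^-12·(0.155)²) = 1.06×10^6 N/C.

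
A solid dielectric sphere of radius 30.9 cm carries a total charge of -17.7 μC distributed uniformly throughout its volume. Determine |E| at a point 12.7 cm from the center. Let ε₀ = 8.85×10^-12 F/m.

By spherical symmetry E is radial; choose a Gaussian sphere of radius r = 12.7 cm (r < R).
For a uniform sphere the enclosed fraction is (r/R)³, so Q_enc = (-17.7 μC)(0.127/0.309)³ = -1.229×10^-6 C.
Gauss's law: E·4πr² = Q_enc/ε₀.
E = |Q_enc|/(4πε₀r²) = (1.229×10^-6)/(4π·8.85×10^-12·(0.127)²) = 6.85×10^5 N/C.

|E| ≈ 6.85e5 N/C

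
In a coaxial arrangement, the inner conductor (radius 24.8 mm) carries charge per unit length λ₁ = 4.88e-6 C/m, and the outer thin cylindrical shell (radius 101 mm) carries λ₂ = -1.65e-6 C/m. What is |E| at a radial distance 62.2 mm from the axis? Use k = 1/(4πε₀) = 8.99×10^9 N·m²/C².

Take a coaxial cylindrical Gaussian surface of radius r = 62.2 mm and length L (between the conductors, 24.8 mm < r < 101 mm).
Only the inner wire is enclosed; the outer shell contributes nothing inside itself. λ_enc = λ₁ = 4.88e-6 C/m.
Gauss's law: E·2πrL = λ_enc L/ε₀.
E = 2k|λ_enc|/r = 2(8.99×10^9)(4.88×10^-6)/(0.0622) = 1.41×10^6 N/C.

1.41×10^6 N/C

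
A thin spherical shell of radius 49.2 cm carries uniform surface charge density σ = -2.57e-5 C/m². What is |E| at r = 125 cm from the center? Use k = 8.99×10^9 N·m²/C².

E ≈ 4.50×10^5 V/m

Use a concentric Gaussian sphere at r = 125 cm (r > 49.2 cm).
The entire shell is enclosed: Q_enc = σ·4πR² = (-2.57×10^-5)·4π·(0.492)² = -7.818×10^-5 C.
Since E is radial and uniform over the Gaussian sphere, Φ = E·4πr² = Q_enc/ε₀.
E = k|Q_enc|/r² = (8.99×10^9)(7.818e-5)/(1.25)² = 4.50×10^5 N/C.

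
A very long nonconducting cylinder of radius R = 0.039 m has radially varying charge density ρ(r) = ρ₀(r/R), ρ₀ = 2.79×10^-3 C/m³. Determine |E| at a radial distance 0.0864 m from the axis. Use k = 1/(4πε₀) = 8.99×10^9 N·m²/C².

E = 1.85×10^6 N/C

Take a coaxial cylindrical Gaussian surface of radius r = 0.0864 m and length L (r > R, full charge per length enclosed).
λ_enc = 2π ∫₀^R ρ₀(r'/R)^1 r' dr' = 2πρ₀R²/3 = 8.888e-6 C/m.
Since E is radial and uniform over the curved surface, Φ = E·2πrL = Q_enc/ε₀ = λ_enc L/ε₀.
E = 2k|λ_enc|/r = 2(8.99×10^9)(8.888×10^-6)/(0.0864) = 1.85×10^6 N/C.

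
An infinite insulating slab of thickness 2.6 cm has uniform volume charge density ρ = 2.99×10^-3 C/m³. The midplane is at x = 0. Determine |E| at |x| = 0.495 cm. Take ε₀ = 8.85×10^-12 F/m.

1.67×10^6 N/C

By symmetry E is perpendicular to the slab. A Gaussian pillbox from −0.495 cm to +0.495 cm (face area A) lies entirely within the slab.
Q_enc = ρ·(2x)·A and flux = 2EA, so 2EA = 2ρxA/ε₀ ⇒ E = |ρ|x/ε₀.
E = (2.99e-3)(0.00495)/(8.85×10^-12) = 1.67×10^6 N/C.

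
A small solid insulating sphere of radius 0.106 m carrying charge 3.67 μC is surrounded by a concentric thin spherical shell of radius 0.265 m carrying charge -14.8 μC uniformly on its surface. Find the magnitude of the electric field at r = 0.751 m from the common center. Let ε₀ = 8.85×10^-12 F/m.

E ≈ 1.77×10^5 N/C

By spherical symmetry E is radial; choose a Gaussian sphere of radius r = 0.751 m (r > 0.265 m, enclosing both).
Q_enc = (3.67 μC) + (-14.8 μC) = -1.113×10^-5 C.
Gauss's law: E·4πr² = Q_enc/ε₀.
E = |Q_enc|/(4πε₀r²) = (1.113e-5)/(4π·8.85×10^-12·(0.751)²) = 1.77×10^5 N/C.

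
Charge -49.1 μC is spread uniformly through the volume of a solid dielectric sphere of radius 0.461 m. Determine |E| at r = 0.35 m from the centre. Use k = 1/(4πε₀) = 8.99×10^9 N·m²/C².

|E| ≈ 1.58×10^6 N/C

Use a concentric Gaussian sphere at r = 0.35 m (r < R).
For a uniform sphere the enclosed fraction is (r/R)³, so Q_enc = (-49.1 μC)(0.35/0.461)³ = -2.149e-5 C.
Gauss's law: E·4πr² = Q_enc/ε₀.
E = k|Q_enc|/r² = (8.99×10^9)(2.149×10^-5)/(0.35)² = 1.58×10^6 N/C.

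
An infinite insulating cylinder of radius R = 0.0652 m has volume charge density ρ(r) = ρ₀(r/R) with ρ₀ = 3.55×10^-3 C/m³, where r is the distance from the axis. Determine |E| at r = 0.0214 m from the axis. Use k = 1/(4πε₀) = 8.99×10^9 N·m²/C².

Choose a coaxial cylinder of radius r = 0.0214 m (arbitrary length L) as the Gaussian surface (r < R).
λ_enc = ∫₀^r ρ(r')·2πr' dr' = (2πρ₀/R)·r^3/3 = 1.118×10^-6 C/m.
Since E is radial and uniform over the curved surface, Φ = E·2πrL = Q_enc/ε₀ = λ_enc L/ε₀.
E = 2k|λ_enc|/r = 2(8.99×10^9)(1.118e-6)/(0.0214) = 9.39×10^5 N/C.

E ≈ 9.39×10^5 N/C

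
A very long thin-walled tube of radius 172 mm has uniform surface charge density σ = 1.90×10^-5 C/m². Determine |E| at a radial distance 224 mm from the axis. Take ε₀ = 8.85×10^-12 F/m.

E ≈ 1.65×10^6 N/C

Take a coaxial cylindrical Gaussian surface of radius r = 224 mm and length L (r > 172 mm).
The whole shell is enclosed: λ_enc = σ·2πR = (1.90e-5)·2π·(0.172) = 2.053×10^-5 C/m.
Applying ∮E·dA = Q_enc/ε₀ with the end caps contributing no flux:
E = |λ_enc|/(2πε₀r) = (2.053e-5)/(2π·8.85×10^-12·0.224) = 1.65e6 N/C.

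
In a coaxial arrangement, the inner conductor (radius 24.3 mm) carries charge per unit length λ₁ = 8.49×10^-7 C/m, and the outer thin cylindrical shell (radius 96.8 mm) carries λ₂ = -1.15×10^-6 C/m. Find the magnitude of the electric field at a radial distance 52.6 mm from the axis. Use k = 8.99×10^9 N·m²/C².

Coaxial Gaussian cylinder, radius r = 52.6 mm, length L (between the conductors, 24.3 mm < r < 96.8 mm).
The shell at 96.8 mm lies outside the Gaussian surface, so λ_enc = λ₁ = 8.49e-7 C/m.
By Gauss's law (flux through the curved wall only), E·2πrL = λ_enc L/ε₀.
E = 2k|λ_enc|/r = 2(8.99×10^9)(8.49×10^-7)/(0.0526) = 2.90e5 N/C.

E = 2.90e5 V/m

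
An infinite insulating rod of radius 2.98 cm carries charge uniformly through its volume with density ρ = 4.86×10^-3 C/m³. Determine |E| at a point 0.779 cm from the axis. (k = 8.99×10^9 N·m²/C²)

By cylindrical symmetry E is radial; use a coaxial Gaussian cylinder of radius 0.779 cm and length L (r < R).
Enclosed charge per unit length: λ_enc = ρ·πr² = (4.86×10^-3)π(0.00779)² = 9.265×10^-7 C/m.
Since E is radial and uniform over the curved surface, Φ = E·2πrL = Q_enc/ε₀ = λ_enc L/ε₀.
E = 2k|λ_enc|/r = 2(8.99×10^9)(9.265×10^-7)/(0.00779) = 2.14×10^6 N/C.

|E| ≈ 2.14×10^6 N/C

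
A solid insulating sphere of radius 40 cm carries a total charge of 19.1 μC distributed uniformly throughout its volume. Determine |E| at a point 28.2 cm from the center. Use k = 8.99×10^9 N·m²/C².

By spherical symmetry E is radial; choose a Gaussian sphere of radius r = 28.2 cm (r < R).
For a uniform sphere the enclosed fraction is (r/R)³, so Q_enc = (19.1 μC)(0.282/0.4)³ = 6.693×10^-6 C.
By Gauss's law, ∮E·dA = E·4πr² = Q_enc/ε₀.
E = k|Q_enc|/r² = (8.99×10^9)(6.693×10^-6)/(0.282)² = 7.57×10^5 N/C.

|E| = 7.57×10^5 N/C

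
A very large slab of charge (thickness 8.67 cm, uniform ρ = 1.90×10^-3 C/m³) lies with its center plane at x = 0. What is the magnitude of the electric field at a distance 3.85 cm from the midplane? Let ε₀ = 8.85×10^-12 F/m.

By symmetry E is perpendicular to the slab. A Gaussian pillbox from −3.85 cm to +3.85 cm (face area A) lies entirely within the slab.
Q_enc = ρ·(2x)·A and flux = 2EA, so 2EA = 2ρxA/ε₀ ⇒ E = |ρ|x/ε₀.
E = (1.90×10^-3)(0.0385)/(8.85×10^-12) = 8.27e6 N/C.

|E| = 8.27×10^6 N/C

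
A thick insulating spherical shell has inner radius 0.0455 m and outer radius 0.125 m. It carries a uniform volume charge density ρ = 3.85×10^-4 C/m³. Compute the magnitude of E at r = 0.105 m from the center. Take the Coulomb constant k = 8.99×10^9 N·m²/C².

|E| ≈ 1.40e6 V/m

Use a concentric Gaussian sphere at r = 0.105 m (within the shell material, 0.0455 m < r < 0.125 m).
Only the shell between 0.0455 m and r is enclosed: Q_enc = ρ·(4π/3)(r³ − a³) = (3.85×10^-4)·(4π/3)·((0.105)³ − (0.0455)³) = 1.715e-6 C.
Since E is radial and uniform over the Gaussian sphere, Φ = E·4πr² = Q_enc/ε₀.
E = k|Q_enc|/r² = (8.99×10^9)(1.715e-6)/(0.105)² = 1.40×10^6 N/C.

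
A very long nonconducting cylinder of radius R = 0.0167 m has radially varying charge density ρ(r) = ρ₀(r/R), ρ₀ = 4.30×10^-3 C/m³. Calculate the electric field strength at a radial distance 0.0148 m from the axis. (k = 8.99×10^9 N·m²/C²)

|E| = 2.12e6 N/C

Coaxial Gaussian cylinder, radius r = 0.0148 m, length L (r < R).
Integrating ρ over the cross-section to radius r: λ_enc = (2πρ₀/R) ∫₀^r r'^2 dr' = 2πρ₀ r^3/(3·R) = 1.748×10^-6 C/m.
Since E is radial and uniform over the curved surface, Φ = E·2πrL = Q_enc/ε₀ = λ_enc L/ε₀.
E = 2k|λ_enc|/r = 2(8.99×10^9)(1.748e-6)/(0.0148) = 2.12e6 N/C.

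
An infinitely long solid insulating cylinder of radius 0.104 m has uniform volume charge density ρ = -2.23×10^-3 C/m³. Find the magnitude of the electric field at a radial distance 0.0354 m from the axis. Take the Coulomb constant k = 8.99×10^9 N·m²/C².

Take a coaxial cylindrical Gaussian surface of radius r = 0.0354 m and length L (r < R).
Charge inside radius r per length L is ρ·πr²·L, so λ_enc = ρπr² = -8.779×10^-6 C/m.
Gauss's law: E·2πrL = λ_enc L/ε₀.
E = 2k|λ_enc|/r = 2(8.99×10^9)(8.779×10^-6)/(0.0354) = 4.46×10^6 N/C.

E = 4.46×10^6 N/C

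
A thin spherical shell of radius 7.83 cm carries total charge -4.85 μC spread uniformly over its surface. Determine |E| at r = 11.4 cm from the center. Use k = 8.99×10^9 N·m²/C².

By spherical symmetry E is radial; choose a Gaussian sphere of radius r = 11.4 cm (r > 7.83 cm).
The entire shell is enclosed: Q_enc = -4.85e-6 C.
Applying ∮E·dA = Q_enc/ε₀ with Φ = E(4πr²):
E = k|Q_enc|/r² = (8.99×10^9)(4.85e-6)/(0.114)² = 3.35×10^6 N/C.

3.35e6 V/m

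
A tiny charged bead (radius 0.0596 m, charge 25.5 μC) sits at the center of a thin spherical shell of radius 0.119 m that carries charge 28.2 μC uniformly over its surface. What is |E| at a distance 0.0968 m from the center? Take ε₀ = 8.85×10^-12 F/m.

Symmetry ⇒ E = E(r) r̂. Gaussian sphere of radius r = 0.0968 m (between the bodies, 0.0596 m < r < 0.119 m).
The shell at 0.119 m lies outside the Gaussian surface, so Q_enc = 25.5 μC = 2.55e-5 C.
Gauss's law: E·4πr² = Q_enc/ε₀.
E = |Q_enc|/(4πε₀r²) = (2.55×10^-5)/(4π·8.85×10^-12·(0.0968)²) = 2.45e7 N/C.

2.45×10^7 N/C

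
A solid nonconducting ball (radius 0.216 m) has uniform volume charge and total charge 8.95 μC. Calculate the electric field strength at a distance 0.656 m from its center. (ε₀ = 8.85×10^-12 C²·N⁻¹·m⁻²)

|E| ≈ 1.87e5 V/m

Symmetry ⇒ E = E(r) r̂. Gaussian sphere of radius r = 0.656 m (r > R, so the entire charge is enclosed).
Q_enc = 8.95 μC = 8.95×10^-6 C.
Gauss's law: E·4πr² = Q_enc/ε₀.
E = |Q_enc|/(4πε₀r²) = (8.95e-6)/(4π·8.85×10^-12·(0.656)²) = 1.87e5 N/C.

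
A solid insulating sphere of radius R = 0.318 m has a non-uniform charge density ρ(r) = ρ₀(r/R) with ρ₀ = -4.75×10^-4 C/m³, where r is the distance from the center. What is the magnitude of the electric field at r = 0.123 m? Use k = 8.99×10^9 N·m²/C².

Symmetry ⇒ E = E(r) r̂. Gaussian sphere of radius r = 0.123 m (r < R).
Integrate the density: Q_enc = 4π ∫₀^r ρ₀(r'/R)^1 r'² dr' = 4πρ₀ r^4/(4·R) = -1.074×10^-6 C.
Applying ∮E·dA = Q_enc/ε₀ with Φ = E(4πr²):
E = k|Q_enc|/r² = (8.99×10^9)(1.074×10^-6)/(0.123)² = 6.38×10^5 N/C.

E = 6.38×10^5 N/C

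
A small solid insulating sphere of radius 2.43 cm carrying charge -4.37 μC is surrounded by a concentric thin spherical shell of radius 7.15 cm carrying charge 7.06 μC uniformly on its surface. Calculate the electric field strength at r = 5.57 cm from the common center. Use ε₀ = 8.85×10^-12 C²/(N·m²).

Take a concentric spherical Gaussian surface of radius r = 5.57 cm (between the bodies, 2.43 cm < r < 7.15 cm).
Only the inner charge is enclosed; the outer shell contributes nothing inside itself. Q_enc = -4.37 μC = -4.37e-6 C.
Since E is radial and uniform over the Gaussian sphere, Φ = E·4πr² = Q_enc/ε₀.
E = |Q_enc|/(4πε₀r²) = (4.37×10^-6)/(4π·8.85×10^-12·(0.0557)²) = 1.27×10^7 N/C.

|E| = 1.27×10^7 N/C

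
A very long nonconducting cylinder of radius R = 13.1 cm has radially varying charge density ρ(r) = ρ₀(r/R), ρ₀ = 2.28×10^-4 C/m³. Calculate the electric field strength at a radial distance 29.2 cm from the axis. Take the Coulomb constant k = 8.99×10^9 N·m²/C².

Coaxial Gaussian cylinder, radius r = 29.2 cm, length L (r > R, full charge per length enclosed).
λ_enc = 2π ∫₀^R ρ₀(r'/R)^1 r' dr' = 2πρ₀R²/3 = 8.195×10^-6 C/m.
Gauss's law: E·2πrL = λ_enc L/ε₀.
E = 2k|λ_enc|/r = 2(8.99×10^9)(8.195×10^-6)/(0.292) = 5.05e5 N/C.

5.05×10^5 N/C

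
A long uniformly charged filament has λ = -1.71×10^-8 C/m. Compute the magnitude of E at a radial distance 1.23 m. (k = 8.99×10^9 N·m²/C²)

E = 250 N/C

Coaxial Gaussian cylinder, radius r = 1.23 m, length L.
Q_enc = λL, so λ_enc = -1.71×10^-8 C/m.
Since E is radial and uniform over the curved surface, Φ = E·2πrL = Q_enc/ε₀ = λ_enc L/ε₀.
E = 2k|λ_enc|/r = 2(8.99×10^9)(1.71×10^-8)/(1.23) = 250 N/C.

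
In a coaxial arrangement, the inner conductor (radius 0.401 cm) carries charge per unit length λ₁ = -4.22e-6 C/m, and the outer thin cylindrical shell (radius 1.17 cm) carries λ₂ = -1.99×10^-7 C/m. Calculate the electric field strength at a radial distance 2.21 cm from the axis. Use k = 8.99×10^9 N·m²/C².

|E| ≈ 3.60e6 V/m

Take a coaxial cylindrical Gaussian surface of radius r = 2.21 cm and length L (r > 1.17 cm, enclosing both).
λ_enc = λ₁ + λ₂ = (-4.22×10^-6) + (-1.99e-7) = -4.419e-6 C/m.
Gauss's law: E·2πrL = λ_enc L/ε₀.
E = 2k|λ_enc|/r = 2(8.99×10^9)(4.419e-6)/(0.0221) = 3.60e6 N/C.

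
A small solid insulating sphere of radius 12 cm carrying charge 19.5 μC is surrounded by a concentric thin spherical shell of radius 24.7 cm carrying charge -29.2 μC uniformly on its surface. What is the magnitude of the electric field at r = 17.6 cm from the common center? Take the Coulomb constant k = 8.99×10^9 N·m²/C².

Symmetry ⇒ E = E(r) r̂. Gaussian sphere of radius r = 17.6 cm (between the bodies, 12 cm < r < 24.7 cm).
The shell at 24.7 cm lies outside the Gaussian surface, so Q_enc = 19.5 μC = 1.95e-5 C.
Applying ∮E·dA = Q_enc/ε₀ with Φ = E(4πr²):
E = k|Q_enc|/r² = (8.99×10^9)(1.95×10^-5)/(0.176)² = 5.66e6 N/C.

|E| ≈ 5.66×10^6 N/C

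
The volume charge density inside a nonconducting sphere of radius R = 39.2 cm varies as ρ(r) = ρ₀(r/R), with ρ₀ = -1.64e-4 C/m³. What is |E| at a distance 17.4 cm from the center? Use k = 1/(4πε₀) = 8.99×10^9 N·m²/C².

|E| ≈ 3.58×10^5 V/m

Take a concentric spherical Gaussian surface of radius r = 17.4 cm (r < R).
Q_enc = ∫₀^r ρ(r')·4πr'² dr' = (4πρ₀/R) ∫₀^r r'^3 dr' = 4πρ₀ r^4/(4·R) = -1.205×10^-6 C.
By Gauss's law, ∮E·dA = E·4πr² = Q_enc/ε₀.
E = k|Q_enc|/r² = (8.99×10^9)(1.205×10^-6)/(0.174)² = 3.58e5 N/C.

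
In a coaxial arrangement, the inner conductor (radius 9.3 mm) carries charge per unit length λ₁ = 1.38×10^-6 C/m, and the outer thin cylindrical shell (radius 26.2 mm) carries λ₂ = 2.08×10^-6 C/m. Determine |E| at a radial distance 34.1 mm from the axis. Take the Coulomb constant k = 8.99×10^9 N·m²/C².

|E| ≈ 1.82×10^6 N/C

Take a coaxial cylindrical Gaussian surface of radius r = 34.1 mm and length L (r > 26.2 mm, enclosing both).
λ_enc = λ₁ + λ₂ = (1.38e-6) + (2.08e-6) = 3.46×10^-6 C/m.
Since E is radial and uniform over the curved surface, Φ = E·2πrL = Q_enc/ε₀ = λ_enc L/ε₀.
E = 2k|λ_enc|/r = 2(8.99×10^9)(3.46e-6)/(0.0341) = 1.82e6 N/C.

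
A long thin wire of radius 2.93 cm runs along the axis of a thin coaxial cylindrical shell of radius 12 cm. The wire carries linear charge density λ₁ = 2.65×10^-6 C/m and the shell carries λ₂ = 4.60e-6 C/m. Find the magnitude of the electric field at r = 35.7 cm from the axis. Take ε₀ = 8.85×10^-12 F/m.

Take a coaxial cylindrical Gaussian surface of radius r = 35.7 cm and length L (r > 12 cm, enclosing both).
λ_enc = λ₁ + λ₂ = (2.65×10^-6) + (4.60×10^-6) = 7.25×10^-6 C/m.
By Gauss's law (flux through the curved wall only), E·2πrL = λ_enc L/ε₀.
E = |λ_enc|/(2πε₀r) = (7.25×10^-6)/(2π·8.85×10^-12·0.357) = 3.65e5 N/C.

|E| ≈ 3.65×10^5 N/C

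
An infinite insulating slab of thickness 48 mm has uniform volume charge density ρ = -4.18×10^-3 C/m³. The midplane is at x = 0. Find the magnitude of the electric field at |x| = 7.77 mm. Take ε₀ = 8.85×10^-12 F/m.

By symmetry E is perpendicular to the slab. A Gaussian pillbox from −7.77 mm to +7.77 mm (face area A) lies entirely within the slab.
Q_enc = ρ·(2x)·A and flux = 2EA, so 2EA = 2ρxA/ε₀ ⇒ E = |ρ|x/ε₀.
E = (4.18×10^-3)(0.00777)/(8.85×10^-12) = 3.67×10^6 N/C.

E = 3.67e6 N/C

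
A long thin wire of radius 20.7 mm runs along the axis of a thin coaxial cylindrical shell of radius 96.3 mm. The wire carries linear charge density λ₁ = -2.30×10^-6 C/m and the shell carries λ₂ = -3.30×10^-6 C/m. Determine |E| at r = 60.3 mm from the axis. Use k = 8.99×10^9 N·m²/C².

Coaxial Gaussian cylinder, radius r = 60.3 mm, length L (between the conductors, 20.7 mm < r < 96.3 mm).
The shell at 96.3 mm lies outside the Gaussian surface, so λ_enc = λ₁ = -2.30×10^-6 C/m.
Gauss's law: E·2πrL = λ_enc L/ε₀.
E = 2k|λ_enc|/r = 2(8.99×10^9)(2.30×10^-6)/(0.0603) = 6.86×10^5 N/C.

E ≈ 6.86e5 V/m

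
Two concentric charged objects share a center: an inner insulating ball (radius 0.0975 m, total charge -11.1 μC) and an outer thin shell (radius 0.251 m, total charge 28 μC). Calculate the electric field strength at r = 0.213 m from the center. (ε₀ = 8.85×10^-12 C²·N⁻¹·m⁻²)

E ≈ 2.20e6 V/m

Use a concentric Gaussian sphere at r = 0.213 m (between the bodies, 0.0975 m < r < 0.251 m).
Only the inner charge is enclosed; the outer shell contributes nothing inside itself. Q_enc = -11.1 μC = -1.11e-5 C.
Applying ∮E·dA = Q_enc/ε₀ with Φ = E(4πr²):
E = |Q_enc|/(4πε₀r²) = (1.11e-5)/(4π·8.85×10^-12·(0.213)²) = 2.20×10^6 N/C.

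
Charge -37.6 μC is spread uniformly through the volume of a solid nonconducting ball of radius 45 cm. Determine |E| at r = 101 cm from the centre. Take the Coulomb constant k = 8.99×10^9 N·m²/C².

3.31×10^5 N/C

Use a concentric Gaussian sphere at r = 101 cm (r > R, so the entire charge is enclosed).
Q_enc = -37.6 μC = -3.76×10^-5 C.
Since E is radial and uniform over the Gaussian sphere, Φ = E·4πr² = Q_enc/ε₀.
E = k|Q_enc|/r² = (8.99×10^9)(3.76×10^-5)/(1.01)² = 3.31e5 N/C.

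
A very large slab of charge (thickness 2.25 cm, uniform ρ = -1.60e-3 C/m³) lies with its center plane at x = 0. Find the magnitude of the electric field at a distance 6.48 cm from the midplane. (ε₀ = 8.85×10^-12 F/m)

|E| = 2.03×10^6 V/m

The point |x| = 6.48 cm lies outside the slab (half-thickness 0.01125 m). A symmetric pillbox spanning the full slab encloses Q_enc = ρ·d·A.
Flux = 2EA ⇒ E = |ρ|d/(2ε₀), independent of distance outside.
E = (1.60×10^-3)(0.0225)/(2·8.85×10^-12) = 2.03e6 N/C.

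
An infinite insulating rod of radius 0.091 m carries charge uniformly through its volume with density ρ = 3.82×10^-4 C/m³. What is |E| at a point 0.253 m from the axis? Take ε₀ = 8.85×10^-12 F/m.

Coaxial Gaussian cylinder, radius r = 0.253 m, length L (r > 0.091 m, full cross-section enclosed).
λ_enc = ρ·πR² = (3.82e-4)π(0.091)² = 9.938×10^-6 C/m.
Gauss's law: E·2πrL = λ_enc L/ε₀.
E = |λ_enc|/(2πε₀r) = (9.938×10^-6)/(2π·8.85×10^-12·0.253) = 7.06e5 N/C.

|E| = 7.06×10^5 N/C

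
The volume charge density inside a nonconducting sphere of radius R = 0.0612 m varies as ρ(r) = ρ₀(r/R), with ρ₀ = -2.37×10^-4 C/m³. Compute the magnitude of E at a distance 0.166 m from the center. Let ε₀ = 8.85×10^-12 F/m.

E = 5.57×10^4 V/m

Symmetry ⇒ E = E(r) r̂. Gaussian sphere of radius r = 0.166 m (r > R, all charge enclosed).
Q_enc = 4π ∫₀^R ρ₀(r'/R)^1 r'² dr' = 4πρ₀R³/4 = -1.707×10^-7 C.
Since E is radial and uniform over the Gaussian sphere, Φ = E·4πr² = Q_enc/ε₀.
E = |Q_enc|/(4πε₀r²) = (1.707×10^-7)/(4π·8.85×10^-12·(0.166)²) = 5.57×10^4 N/C.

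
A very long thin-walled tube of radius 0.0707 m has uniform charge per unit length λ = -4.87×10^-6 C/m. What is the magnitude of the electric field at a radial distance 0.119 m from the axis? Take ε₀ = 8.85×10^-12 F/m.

By cylindrical symmetry E is radial; use a coaxial Gaussian cylinder of radius 0.119 m and length L (r > 0.0707 m).
The full line charge is enclosed: λ_enc = -4.87×10^-6 C/m.
Applying ∮E·dA = Q_enc/ε₀ with the end caps contributing no flux:
E = |λ_enc|/(2πε₀r) = (4.87×10^-6)/(2π·8.85×10^-12·0.119) = 7.36×10^5 N/C.

E = 7.36×10^5 N/C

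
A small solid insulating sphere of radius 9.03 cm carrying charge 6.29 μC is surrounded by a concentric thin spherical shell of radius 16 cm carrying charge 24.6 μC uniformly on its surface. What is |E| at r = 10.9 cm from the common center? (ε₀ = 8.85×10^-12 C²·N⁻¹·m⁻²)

|E| ≈ 4.76×10^6 N/C

Use a concentric Gaussian sphere at r = 10.9 cm (between the bodies, 9.03 cm < r < 16 cm).
The shell at 16 cm lies outside the Gaussian surface, so Q_enc = 6.29 μC = 6.29×10^-6 C.
Since E is radial and uniform over the Gaussian sphere, Φ = E·4πr² = Q_enc/ε₀.
E = |Q_enc|/(4πε₀r²) = (6.29×10^-6)/(4π·8.85×10^-12·(0.109)²) = 4.76×10^6 N/C.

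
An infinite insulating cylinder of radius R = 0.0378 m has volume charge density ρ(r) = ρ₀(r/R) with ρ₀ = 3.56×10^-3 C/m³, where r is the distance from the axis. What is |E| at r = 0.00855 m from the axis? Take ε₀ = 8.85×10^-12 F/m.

Take a coaxial cylindrical Gaussian surface of radius r = 0.00855 m and length L (r < R).
λ_enc = ∫₀^r ρ(r')·2πr' dr' = (2πρ₀/R)·r^3/3 = 1.233×10^-7 C/m.
Since E is radial and uniform over the curved surface, Φ = E·2πrL = Q_enc/ε₀ = λ_enc L/ε₀.
E = |λ_enc|/(2πε₀r) = (1.233×10^-7)/(2π·8.85×10^-12·0.00855) = 2.59e5 N/C.

E = 2.59×10^5 V/m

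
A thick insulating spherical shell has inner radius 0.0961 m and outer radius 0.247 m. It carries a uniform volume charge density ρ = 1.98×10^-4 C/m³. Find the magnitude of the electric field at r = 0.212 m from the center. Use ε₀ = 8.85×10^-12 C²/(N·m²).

Symmetry ⇒ E = E(r) r̂. Gaussian sphere of radius r = 0.212 m (within the shell material, 0.0961 m < r < 0.247 m).
Enclosed charge is the volume from a to r: Q_enc = (4π/3)ρ(r³ − a³) = 7.166×10^-6 C.
Since E is radial and uniform over the Gaussian sphere, Φ = E·4πr² = Q_enc/ε₀.
E = |Q_enc|/(4πε₀r²) = (7.166e-6)/(4π·8.85×10^-12·(0.212)²) = 1.43×10^6 N/C.

|E| ≈ 1.43×10^6 N/C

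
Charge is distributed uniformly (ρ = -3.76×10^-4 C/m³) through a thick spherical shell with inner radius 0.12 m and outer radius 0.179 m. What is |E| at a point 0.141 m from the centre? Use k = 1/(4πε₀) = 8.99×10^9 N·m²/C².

E ≈ 7.66×10^5 V/m

Symmetry ⇒ E = E(r) r̂. Gaussian sphere of radius r = 0.141 m (within the shell material, 0.12 m < r < 0.179 m).
Enclosed charge is the volume from a to r: Q_enc = (4π/3)ρ(r³ − a³) = -1.693×10^-6 C.
By Gauss's law, ∮E·dA = E·4πr² = Q_enc/ε₀.
E = k|Q_enc|/r² = (8.99×10^9)(1.693×10^-6)/(0.141)² = 7.66×10^5 N/C.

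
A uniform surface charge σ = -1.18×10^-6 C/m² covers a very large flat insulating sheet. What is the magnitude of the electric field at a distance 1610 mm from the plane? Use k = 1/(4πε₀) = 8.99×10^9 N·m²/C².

By planar symmetry E is perpendicular to the sheet and uniform; use a Gaussian pillbox with flat faces of area A on each side of the sheet.
Only the two end caps contribute flux: Φ = 2EA. With Q_enc = σA, Gauss's law gives E = |σ|/(2ε₀).
E = 2πk|σ| = 2π(8.99×10^9)(1.18e-6) = 6.67×10^4 N/C.

E = 6.67e4 V/m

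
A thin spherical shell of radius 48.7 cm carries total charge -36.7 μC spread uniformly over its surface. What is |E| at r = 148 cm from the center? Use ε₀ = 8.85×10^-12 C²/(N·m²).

1.51×10^5 N/C

Take a concentric spherical Gaussian surface of radius r = 148 cm (r > 48.7 cm).
The entire shell is enclosed: Q_enc = -3.67×10^-5 C.
Gauss's law: E·4πr² = Q_enc/ε₀.
E = |Q_enc|/(4πε₀r²) = (3.67×10^-5)/(4π·8.85×10^-12·(1.48)²) = 1.51×10^5 N/C.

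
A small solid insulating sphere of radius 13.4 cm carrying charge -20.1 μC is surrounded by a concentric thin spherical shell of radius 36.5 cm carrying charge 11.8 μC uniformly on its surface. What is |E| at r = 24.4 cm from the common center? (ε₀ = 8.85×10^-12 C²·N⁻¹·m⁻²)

E = 3.04e6 N/C

Take a concentric spherical Gaussian surface of radius r = 24.4 cm (between the bodies, 13.4 cm < r < 36.5 cm).
Only the inner charge is enclosed; the outer shell contributes nothing inside itself. Q_enc = -20.1 μC = -2.01×10^-5 C.
Gauss's law: E·4πr² = Q_enc/ε₀.
E = |Q_enc|/(4πε₀r²) = (2.01×10^-5)/(4π·8.85×10^-12·(0.244)²) = 3.04×10^6 N/C.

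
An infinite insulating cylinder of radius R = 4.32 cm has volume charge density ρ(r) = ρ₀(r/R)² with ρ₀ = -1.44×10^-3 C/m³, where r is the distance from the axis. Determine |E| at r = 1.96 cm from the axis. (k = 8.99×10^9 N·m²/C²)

Take a coaxial cylindrical Gaussian surface of radius r = 1.96 cm and length L (r < R).
λ_enc = ∫₀^r ρ(r')·2πr' dr' = (2πρ₀/R²)·r^4/4 = -1.789e-7 C/m.
By Gauss's law (flux through the curved wall only), E·2πrL = λ_enc L/ε₀.
E = 2k|λ_enc|/r = 2(8.99×10^9)(1.789×10^-7)/(0.0196) = 1.64×10^5 N/C.

|E| = 1.64×10^5 V/m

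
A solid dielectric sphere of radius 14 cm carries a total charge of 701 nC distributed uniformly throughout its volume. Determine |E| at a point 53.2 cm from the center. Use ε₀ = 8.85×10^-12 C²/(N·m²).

2.23e4 N/C

Take a concentric spherical Gaussian surface of radius r = 53.2 cm (r > R, so the entire charge is enclosed).
Q_enc = 701 nC = 7.01×10^-7 C.
By Gauss's law, ∮E·dA = E·4πr² = Q_enc/ε₀.
E = |Q_enc|/(4πε₀r²) = (7.01×10^-7)/(4π·8.85×10^-12·(0.532)²) = 2.23×10^4 N/C.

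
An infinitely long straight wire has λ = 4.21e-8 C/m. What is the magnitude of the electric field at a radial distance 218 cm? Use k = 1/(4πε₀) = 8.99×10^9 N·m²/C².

Take a coaxial cylindrical Gaussian surface of radius r = 218 cm and length L.
Q_enc = λL, so λ_enc = 4.21×10^-8 C/m.
Applying ∮E·dA = Q_enc/ε₀ with the end caps contributing no flux:
E = 2k|λ_enc|/r = 2(8.99×10^9)(4.21e-8)/(2.18) = 347 N/C.

|E| = 347 N/C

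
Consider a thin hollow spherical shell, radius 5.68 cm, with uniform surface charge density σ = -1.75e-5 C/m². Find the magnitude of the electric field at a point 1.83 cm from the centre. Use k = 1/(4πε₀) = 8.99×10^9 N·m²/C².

Use a concentric Gaussian sphere at r = 1.83 cm (inside the shell, r < 5.68 cm).
No charge lies within this surface, so Q_enc = 0 and Gauss's law gives E·4πr² = 0 ⇒ E = 0.

|E| = 0 N/C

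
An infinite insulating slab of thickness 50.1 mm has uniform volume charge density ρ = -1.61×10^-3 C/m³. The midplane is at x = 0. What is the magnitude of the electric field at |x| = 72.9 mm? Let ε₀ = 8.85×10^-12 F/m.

4.56e6 V/m

The point |x| = 72.9 mm lies outside the slab (half-thickness 0.02505 m). A symmetric pillbox spanning the full slab encloses Q_enc = ρ·d·A.
Flux = 2EA ⇒ E = |ρ|d/(2ε₀), independent of distance outside.
E = (1.61×10^-3)(0.0501)/(2·8.85×10^-12) = 4.56×10^6 N/C.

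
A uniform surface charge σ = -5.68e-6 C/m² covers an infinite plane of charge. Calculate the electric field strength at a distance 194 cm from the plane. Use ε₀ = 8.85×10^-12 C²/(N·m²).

Choose a cylindrical pillbox piercing the sheet, end faces (area A) parallel to it.
Flux Φ = 2EA and Q_enc = σA, so 2EA = σA/ε₀ ⇒ E = |σ|/(2ε₀), independent of distance.
E = |σ|/(2ε₀) = (5.68e-6)/(2·8.85×10^-12) = 3.21×10^5 N/C.

|E| = 3.21×10^5 V/m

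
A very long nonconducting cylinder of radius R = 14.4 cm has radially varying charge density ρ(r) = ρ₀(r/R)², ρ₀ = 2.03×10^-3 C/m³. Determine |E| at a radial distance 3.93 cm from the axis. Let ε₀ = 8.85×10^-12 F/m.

|E| = 1.68e5 N/C

Coaxial Gaussian cylinder, radius r = 3.93 cm, length L (r < R).
λ_enc = ∫₀^r ρ(r')·2πr' dr' = (2πρ₀/R²)·r^4/4 = 3.668×10^-7 C/m.
By Gauss's law (flux through the curved wall only), E·2πrL = λ_enc L/ε₀.
E = |λ_enc|/(2πε₀r) = (3.668×10^-7)/(2π·8.85×10^-12·0.0393) = 1.68×10^5 N/C.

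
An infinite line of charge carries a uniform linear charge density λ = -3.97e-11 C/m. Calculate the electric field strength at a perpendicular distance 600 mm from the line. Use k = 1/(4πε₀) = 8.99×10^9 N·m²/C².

|E| = 1.19 V/m

Coaxial Gaussian cylinder, radius r = 600 mm, length L.
Q_enc = λL, so λ_enc = -3.97×10^-11 C/m.
Applying ∮E·dA = Q_enc/ε₀ with the end caps contributing no flux:
E = 2k|λ_enc|/r = 2(8.99×10^9)(3.97×10^-11)/(0.6) = 1.19 N/C.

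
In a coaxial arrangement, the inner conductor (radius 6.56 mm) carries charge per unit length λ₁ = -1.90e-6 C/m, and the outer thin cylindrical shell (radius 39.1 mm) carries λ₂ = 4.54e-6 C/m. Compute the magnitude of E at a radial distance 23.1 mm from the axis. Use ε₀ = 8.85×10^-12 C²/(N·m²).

Choose a coaxial cylinder of radius r = 23.1 mm (arbitrary length L) as the Gaussian surface (between the conductors, 6.56 mm < r < 39.1 mm).
The shell at 39.1 mm lies outside the Gaussian surface, so λ_enc = λ₁ = -1.90×10^-6 C/m.
Applying ∮E·dA = Q_enc/ε₀ with the end caps contributing no flux:
E = |λ_enc|/(2πε₀r) = (1.90e-6)/(2π·8.85×10^-12·0.0231) = 1.48×10^6 N/C.

E = 1.48e6 N/C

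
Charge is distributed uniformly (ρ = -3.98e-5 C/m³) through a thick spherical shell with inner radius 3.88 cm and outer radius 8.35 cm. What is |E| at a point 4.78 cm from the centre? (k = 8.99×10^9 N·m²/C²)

Use a concentric Gaussian sphere at r = 4.78 cm (within the shell material, 3.88 cm < r < 8.35 cm).
Enclosed charge is the volume from a to r: Q_enc = (4π/3)ρ(r³ − a³) = -8.47×10^-9 C.
Since E is radial and uniform over the Gaussian sphere, Φ = E·4πr² = Q_enc/ε₀.
E = k|Q_enc|/r² = (8.99×10^9)(8.47×10^-9)/(0.0478)² = 3.33×10^4 N/C.

E ≈ 3.33e4 N/C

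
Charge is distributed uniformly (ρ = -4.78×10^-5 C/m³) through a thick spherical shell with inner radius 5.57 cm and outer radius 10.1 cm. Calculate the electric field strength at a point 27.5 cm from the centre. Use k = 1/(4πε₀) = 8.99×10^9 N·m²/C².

E ≈ 2.04×10^4 N/C

By spherical symmetry E is radial; choose a Gaussian sphere of radius r = 27.5 cm (r > 10.1 cm, enclosing the whole shell).
Q_enc = ρ·(4π/3)(b³ − a³) = (-4.78×10^-5)·(4π/3)·((0.101)³ − (0.0557)³) = -1.717e-7 C.
Gauss's law: E·4πr² = Q_enc/ε₀.
E = k|Q_enc|/r² = (8.99×10^9)(1.717×10^-7)/(0.275)² = 2.04×10^4 N/C.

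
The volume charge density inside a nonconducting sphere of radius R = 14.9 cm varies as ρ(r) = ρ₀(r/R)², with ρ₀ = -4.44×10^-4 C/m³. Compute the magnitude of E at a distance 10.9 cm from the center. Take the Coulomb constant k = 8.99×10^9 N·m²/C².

Take a concentric spherical Gaussian surface of radius r = 10.9 cm (r < R).
Integrate the density: Q_enc = 4π ∫₀^r ρ₀(r'/R)^2 r'² dr' = 4πρ₀ r^5/(5·R²) = -7.734e-7 C.
Applying ∮E·dA = Q_enc/ε₀ with Φ = E(4πr²):
E = k|Q_enc|/r² = (8.99×10^9)(7.734e-7)/(0.109)² = 5.85×10^5 N/C.

|E| = 5.85×10^5 N/C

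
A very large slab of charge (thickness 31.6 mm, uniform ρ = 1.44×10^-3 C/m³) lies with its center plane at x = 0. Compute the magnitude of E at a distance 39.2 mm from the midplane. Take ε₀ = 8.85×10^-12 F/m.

The point |x| = 39.2 mm lies outside the slab (half-thickness 0.0158 m). A symmetric pillbox spanning the full slab encloses Q_enc = ρ·d·A.
Flux = 2EA ⇒ E = |ρ|d/(2ε₀), independent of distance outside.
E = (1.44e-3)(0.0316)/(2·8.85×10^-12) = 2.57×10^6 N/C.

|E| = 2.57×10^6 V/m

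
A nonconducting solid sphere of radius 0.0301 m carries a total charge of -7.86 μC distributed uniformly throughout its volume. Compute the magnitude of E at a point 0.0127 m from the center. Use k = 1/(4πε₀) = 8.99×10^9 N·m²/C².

|E| ≈ 3.29e7 N/C

Use a concentric Gaussian sphere at r = 0.0127 m (r < R).
For a uniform sphere the enclosed fraction is (r/R)³, so Q_enc = (-7.86 μC)(0.0127/0.0301)³ = -5.904e-7 C.
By Gauss's law, ∮E·dA = E·4πr² = Q_enc/ε₀.
E = k|Q_enc|/r² = (8.99×10^9)(5.904×10^-7)/(0.0127)² = 3.29e7 N/C.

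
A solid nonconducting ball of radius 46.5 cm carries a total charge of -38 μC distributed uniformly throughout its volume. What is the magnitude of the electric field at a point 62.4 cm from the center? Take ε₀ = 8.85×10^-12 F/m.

By spherical symmetry E is radial; choose a Gaussian sphere of radius r = 62.4 cm (r > R, so the entire charge is enclosed).
Q_enc = -38 μC = -3.80e-5 C.
Since E is radial and uniform over the Gaussian sphere, Φ = E·4πr² = Q_enc/ε₀.
E = |Q_enc|/(4πε₀r²) = (3.80×10^-5)/(4π·8.85×10^-12·(0.624)²) = 8.78×10^5 N/C.

E = 8.78×10^5 N/C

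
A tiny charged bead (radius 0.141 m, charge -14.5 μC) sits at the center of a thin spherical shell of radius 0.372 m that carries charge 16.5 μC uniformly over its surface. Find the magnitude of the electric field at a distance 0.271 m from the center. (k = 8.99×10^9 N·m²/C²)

By spherical symmetry E is radial; choose a Gaussian sphere of radius r = 0.271 m (between the bodies, 0.141 m < r < 0.372 m).
Only the inner charge is enclosed; the outer shell contributes nothing inside itself. Q_enc = -14.5 μC = -1.45×10^-5 C.
Gauss's law: E·4πr² = Q_enc/ε₀.
E = k|Q_enc|/r² = (8.99×10^9)(1.45×10^-5)/(0.271)² = 1.77×10^6 N/C.

E = 1.77×10^6 V/m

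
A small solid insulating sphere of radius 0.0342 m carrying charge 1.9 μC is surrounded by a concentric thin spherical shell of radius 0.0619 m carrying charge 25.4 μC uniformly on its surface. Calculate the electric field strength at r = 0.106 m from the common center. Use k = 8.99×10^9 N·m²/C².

E = 2.18e7 N/C

Take a concentric spherical Gaussian surface of radius r = 0.106 m (r > 0.0619 m, enclosing both).
Q_enc = (1.9 μC) + (25.4 μC) = 2.73e-5 C.
Applying ∮E·dA = Q_enc/ε₀ with Φ = E(4πr²):
E = k|Q_enc|/r² = (8.99×10^9)(2.73×10^-5)/(0.106)² = 2.18×10^7 N/C.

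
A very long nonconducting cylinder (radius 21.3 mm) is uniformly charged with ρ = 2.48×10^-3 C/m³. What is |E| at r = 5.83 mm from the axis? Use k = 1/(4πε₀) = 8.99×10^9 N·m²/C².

E = 8.17×10^5 N/C

By cylindrical symmetry E is radial; use a coaxial Gaussian cylinder of radius 5.83 mm and length L (r < R).
Enclosed charge per unit length: λ_enc = ρ·πr² = (2.48×10^-3)π(0.00583)² = 2.648×10^-7 C/m.
By Gauss's law (flux through the curved wall only), E·2πrL = λ_enc L/ε₀.
E = 2k|λ_enc|/r = 2(8.99×10^9)(2.648e-7)/(0.00583) = 8.17×10^5 N/C.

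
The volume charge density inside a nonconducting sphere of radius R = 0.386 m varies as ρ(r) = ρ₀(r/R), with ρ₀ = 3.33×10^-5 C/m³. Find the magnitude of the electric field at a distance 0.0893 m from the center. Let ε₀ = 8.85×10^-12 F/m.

Take a concentric spherical Gaussian surface of radius r = 0.0893 m (r < R).
Integrate the density: Q_enc = 4π ∫₀^r ρ₀(r'/R)^1 r'² dr' = 4πρ₀ r^4/(4·R) = 1.724e-8 C.
Since E is radial and uniform over the Gaussian sphere, Φ = E·4πr² = Q_enc/ε₀.
E = |Q_enc|/(4πε₀r²) = (1.724e-8)/(4π·8.85×10^-12·(0.0893)²) = 1.94×10^4 N/C.

1.94×10^4 V/m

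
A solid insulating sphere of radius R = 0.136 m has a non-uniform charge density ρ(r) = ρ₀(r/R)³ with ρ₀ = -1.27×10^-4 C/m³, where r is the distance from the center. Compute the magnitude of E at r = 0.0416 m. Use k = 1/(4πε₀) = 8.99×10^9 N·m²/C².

Use a concentric Gaussian sphere at r = 0.0416 m (r < R).
Integrate the density: Q_enc = 4π ∫₀^r ρ₀(r'/R)^3 r'² dr' = 4πρ₀ r^6/(6·R³) = -5.48×10^-10 C.
Gauss's law: E·4πr² = Q_enc/ε₀.
E = k|Q_enc|/r² = (8.99×10^9)(5.48×10^-10)/(0.0416)² = 2.85×10^3 N/C.

2.85×10^3 N/C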